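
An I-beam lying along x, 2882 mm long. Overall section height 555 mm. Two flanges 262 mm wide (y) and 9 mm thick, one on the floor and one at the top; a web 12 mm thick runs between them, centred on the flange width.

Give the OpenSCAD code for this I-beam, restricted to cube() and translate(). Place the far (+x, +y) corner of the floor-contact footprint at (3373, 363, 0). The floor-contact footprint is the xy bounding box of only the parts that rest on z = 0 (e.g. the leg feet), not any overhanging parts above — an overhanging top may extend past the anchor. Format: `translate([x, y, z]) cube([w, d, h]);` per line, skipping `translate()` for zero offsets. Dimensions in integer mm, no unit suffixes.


translate([491, 101, 0]) cube([2882, 262, 9]);
translate([491, 226, 9]) cube([2882, 12, 537]);
translate([491, 101, 546]) cube([2882, 262, 9]);


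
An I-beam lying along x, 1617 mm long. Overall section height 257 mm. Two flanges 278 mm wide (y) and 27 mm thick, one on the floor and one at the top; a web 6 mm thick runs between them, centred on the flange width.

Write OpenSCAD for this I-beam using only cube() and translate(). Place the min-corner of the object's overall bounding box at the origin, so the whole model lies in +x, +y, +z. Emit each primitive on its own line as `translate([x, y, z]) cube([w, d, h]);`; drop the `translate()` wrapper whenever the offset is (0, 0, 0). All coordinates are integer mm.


cube([1617, 278, 27]);
translate([0, 136, 27]) cube([1617, 6, 203]);
translate([0, 0, 230]) cube([1617, 278, 27]);


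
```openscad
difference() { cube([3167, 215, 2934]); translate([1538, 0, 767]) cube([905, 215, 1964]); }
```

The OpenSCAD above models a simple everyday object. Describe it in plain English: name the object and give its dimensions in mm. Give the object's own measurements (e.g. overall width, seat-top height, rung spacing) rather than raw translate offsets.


A wall 3167 mm long (x), 215 mm thick (y), 2934 mm tall, with a rectangular window opening cut through it. The opening is 905 mm wide and 1964 mm tall; its sill is at z = 767 mm and its near (−x) edge is 1538 mm from the wall's −x end. The opening passes through the full wall thickness.


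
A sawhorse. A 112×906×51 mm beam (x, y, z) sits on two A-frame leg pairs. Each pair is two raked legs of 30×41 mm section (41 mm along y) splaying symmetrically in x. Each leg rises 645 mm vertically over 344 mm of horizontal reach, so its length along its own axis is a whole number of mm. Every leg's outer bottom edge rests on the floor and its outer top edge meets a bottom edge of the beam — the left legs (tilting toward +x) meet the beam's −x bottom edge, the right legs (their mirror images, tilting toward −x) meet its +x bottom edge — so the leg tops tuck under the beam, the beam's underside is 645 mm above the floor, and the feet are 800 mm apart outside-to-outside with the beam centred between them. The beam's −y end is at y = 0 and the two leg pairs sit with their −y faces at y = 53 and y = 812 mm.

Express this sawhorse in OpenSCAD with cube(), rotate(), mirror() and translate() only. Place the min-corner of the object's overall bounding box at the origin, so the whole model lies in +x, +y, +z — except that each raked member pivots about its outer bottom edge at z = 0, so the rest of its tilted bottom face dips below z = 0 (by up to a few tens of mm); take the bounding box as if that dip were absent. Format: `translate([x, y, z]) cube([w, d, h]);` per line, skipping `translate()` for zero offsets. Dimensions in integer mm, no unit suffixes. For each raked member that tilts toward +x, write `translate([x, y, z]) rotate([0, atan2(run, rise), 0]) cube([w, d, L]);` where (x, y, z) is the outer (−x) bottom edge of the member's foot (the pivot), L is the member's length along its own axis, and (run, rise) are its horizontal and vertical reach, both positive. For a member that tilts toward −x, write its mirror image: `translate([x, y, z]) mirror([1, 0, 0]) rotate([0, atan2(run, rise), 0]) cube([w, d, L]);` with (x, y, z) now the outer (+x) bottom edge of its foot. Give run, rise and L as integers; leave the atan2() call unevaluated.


translate([344, 0, 645]) cube([112, 906, 51]);
translate([0, 53, 0]) rotate([0, atan2(344, 645), 0]) cube([30, 41, 731]);
translate([800, 53, 0]) mirror([1, 0, 0]) rotate([0, atan2(344, 645), 0]) cube([30, 41, 731]);
translate([0, 812, 0]) rotate([0, atan2(344, 645), 0]) cube([30, 41, 731]);
translate([800, 812, 0]) mirror([1, 0, 0]) rotate([0, atan2(344, 645), 0]) cube([30, 41, 731]);


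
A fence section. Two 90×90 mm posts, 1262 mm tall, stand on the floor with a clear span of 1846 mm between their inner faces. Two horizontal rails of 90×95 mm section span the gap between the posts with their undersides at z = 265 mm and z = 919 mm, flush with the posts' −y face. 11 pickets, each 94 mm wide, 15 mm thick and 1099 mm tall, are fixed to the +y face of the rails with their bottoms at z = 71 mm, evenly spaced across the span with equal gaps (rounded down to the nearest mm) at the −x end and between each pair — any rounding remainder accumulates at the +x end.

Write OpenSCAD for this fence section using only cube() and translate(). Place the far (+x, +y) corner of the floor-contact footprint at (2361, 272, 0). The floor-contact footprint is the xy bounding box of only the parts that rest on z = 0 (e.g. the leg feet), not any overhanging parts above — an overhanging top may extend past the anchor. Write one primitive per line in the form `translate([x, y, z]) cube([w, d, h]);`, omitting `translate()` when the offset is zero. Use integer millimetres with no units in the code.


translate([335, 182, 0]) cube([90, 90, 1262]);
translate([2271, 182, 0]) cube([90, 90, 1262]);
translate([425, 182, 265]) cube([1846, 90, 95]);
translate([425, 182, 919]) cube([1846, 90, 95]);
translate([492, 272, 71]) cube([94, 15, 1099]);
translate([653, 272, 71]) cube([94, 15, 1099]);
translate([814, 272, 71]) cube([94, 15, 1099]);
translate([975, 272, 71]) cube([94, 15, 1099]);
translate([1136, 272, 71]) cube([94, 15, 1099]);
translate([1297, 272, 71]) cube([94, 15, 1099]);
translate([1458, 272, 71]) cube([94, 15, 1099]);
translate([1619, 272, 71]) cube([94, 15, 1099]);
translate([1780, 272, 71]) cube([94, 15, 1099]);
translate([1941, 272, 71]) cube([94, 15, 1099]);
translate([2102, 272, 71]) cube([94, 15, 1099]);


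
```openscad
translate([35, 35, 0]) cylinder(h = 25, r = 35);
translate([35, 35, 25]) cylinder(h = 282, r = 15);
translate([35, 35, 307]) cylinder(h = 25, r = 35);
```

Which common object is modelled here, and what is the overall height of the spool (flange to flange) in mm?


A spool. The overall height is 332 mm.

Three coaxial cylinders, large–small–large — a spool. Two 25 mm flanges and a 282 mm core give 25 + 282 + 25 = 332 mm.


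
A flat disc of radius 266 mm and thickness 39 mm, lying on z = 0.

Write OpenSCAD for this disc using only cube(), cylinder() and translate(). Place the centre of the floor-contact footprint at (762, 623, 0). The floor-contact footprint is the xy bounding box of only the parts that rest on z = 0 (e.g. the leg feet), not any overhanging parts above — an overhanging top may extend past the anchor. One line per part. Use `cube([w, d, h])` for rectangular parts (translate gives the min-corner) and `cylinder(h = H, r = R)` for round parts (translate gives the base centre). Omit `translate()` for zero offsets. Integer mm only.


translate([762, 623, 0]) cylinder(h = 39, r = 266);


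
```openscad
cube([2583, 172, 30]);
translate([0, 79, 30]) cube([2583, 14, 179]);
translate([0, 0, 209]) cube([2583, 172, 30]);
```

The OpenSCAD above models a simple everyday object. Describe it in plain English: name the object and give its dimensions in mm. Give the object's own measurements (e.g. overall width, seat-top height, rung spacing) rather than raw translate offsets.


An I-beam lying along x, 2583 mm long. Overall section height 239 mm. Two flanges 172 mm wide (y) and 30 mm thick, one on the floor and one at the top; a web 14 mm thick runs between them, centred on the flange width.


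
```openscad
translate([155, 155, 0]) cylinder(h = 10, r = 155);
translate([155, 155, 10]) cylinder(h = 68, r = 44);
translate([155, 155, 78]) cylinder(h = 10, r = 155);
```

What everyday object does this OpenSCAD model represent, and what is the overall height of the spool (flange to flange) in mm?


A spool. The overall height is 88 mm.

Three coaxial cylinders, large–small–large — a spool. Two 10 mm flanges and a 68 mm core give 10 + 68 + 10 = 88 mm.


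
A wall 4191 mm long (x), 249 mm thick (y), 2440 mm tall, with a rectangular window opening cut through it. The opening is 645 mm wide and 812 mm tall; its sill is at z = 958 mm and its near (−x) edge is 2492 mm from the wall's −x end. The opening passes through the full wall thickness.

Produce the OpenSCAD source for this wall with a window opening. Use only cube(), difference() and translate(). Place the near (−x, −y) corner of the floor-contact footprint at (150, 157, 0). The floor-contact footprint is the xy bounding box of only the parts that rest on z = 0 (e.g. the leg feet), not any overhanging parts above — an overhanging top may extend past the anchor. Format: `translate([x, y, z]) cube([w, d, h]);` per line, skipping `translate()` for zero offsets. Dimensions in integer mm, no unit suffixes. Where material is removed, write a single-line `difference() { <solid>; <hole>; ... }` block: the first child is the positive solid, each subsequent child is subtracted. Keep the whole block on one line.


difference() { translate([150, 157, 0]) cube([4191, 249, 2440]); translate([2642, 157, 958]) cube([645, 249, 812]); }


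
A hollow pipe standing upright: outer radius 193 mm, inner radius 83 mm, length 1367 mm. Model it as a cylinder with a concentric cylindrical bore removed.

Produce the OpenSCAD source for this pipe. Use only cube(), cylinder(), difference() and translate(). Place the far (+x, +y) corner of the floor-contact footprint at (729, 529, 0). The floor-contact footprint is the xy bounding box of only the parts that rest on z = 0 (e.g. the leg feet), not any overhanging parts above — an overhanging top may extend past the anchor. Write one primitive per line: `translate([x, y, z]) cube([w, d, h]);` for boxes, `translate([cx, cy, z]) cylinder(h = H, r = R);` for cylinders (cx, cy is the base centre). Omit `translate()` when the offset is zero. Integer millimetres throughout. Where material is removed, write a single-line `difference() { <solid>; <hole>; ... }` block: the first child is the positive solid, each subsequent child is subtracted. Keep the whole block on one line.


difference() { translate([536, 336, 0]) cylinder(h = 1367, r = 193); translate([536, 336, 0]) cylinder(h = 1367, r = 83); }


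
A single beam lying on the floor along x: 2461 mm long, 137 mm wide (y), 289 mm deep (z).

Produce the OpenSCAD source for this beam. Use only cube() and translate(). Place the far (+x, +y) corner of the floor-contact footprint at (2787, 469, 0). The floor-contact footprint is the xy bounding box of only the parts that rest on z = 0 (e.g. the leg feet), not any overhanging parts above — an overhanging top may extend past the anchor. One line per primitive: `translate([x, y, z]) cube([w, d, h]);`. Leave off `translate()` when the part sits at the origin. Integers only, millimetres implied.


translate([326, 332, 0]) cube([2461, 137, 289]);


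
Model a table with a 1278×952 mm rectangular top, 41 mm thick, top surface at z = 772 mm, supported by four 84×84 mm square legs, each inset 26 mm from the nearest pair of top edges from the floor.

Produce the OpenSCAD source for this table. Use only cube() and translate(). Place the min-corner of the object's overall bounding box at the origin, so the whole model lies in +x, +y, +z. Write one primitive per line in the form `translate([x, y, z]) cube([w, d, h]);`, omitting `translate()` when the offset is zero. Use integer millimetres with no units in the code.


translate([0, 0, 731]) cube([1278, 952, 41]);
translate([26, 26, 0]) cube([84, 84, 731]);
translate([1168, 26, 0]) cube([84, 84, 731]);
translate([26, 842, 0]) cube([84, 84, 731]);
translate([1168, 842, 0]) cube([84, 84, 731]);


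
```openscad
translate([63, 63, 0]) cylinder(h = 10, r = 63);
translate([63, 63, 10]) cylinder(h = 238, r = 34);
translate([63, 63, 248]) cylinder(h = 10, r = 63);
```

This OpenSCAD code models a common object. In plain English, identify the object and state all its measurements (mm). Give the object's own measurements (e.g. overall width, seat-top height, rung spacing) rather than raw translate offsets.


A spool: two coaxial disc flanges of radius 63 mm and thickness 10 mm, joined by a core cylinder of radius 34 mm and height 238 mm. The lower flange rests on z = 0 and the three cylinders share a vertical axis.


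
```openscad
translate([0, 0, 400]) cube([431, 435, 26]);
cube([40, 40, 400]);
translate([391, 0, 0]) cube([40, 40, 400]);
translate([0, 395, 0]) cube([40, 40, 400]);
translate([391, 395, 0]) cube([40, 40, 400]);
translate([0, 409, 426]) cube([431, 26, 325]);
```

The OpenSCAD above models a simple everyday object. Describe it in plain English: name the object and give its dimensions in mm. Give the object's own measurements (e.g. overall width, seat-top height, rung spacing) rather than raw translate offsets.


A chair. The seat is a 431×435×26 mm slab with its top at z = 426 mm, on four 40×40 mm corner legs (flush with the seat edges, standing on z = 0). A flat backrest 26 mm thick, 325 mm tall, spans the full seat width and rises from the seat top along its +y edge, rear face flush with the rear of the seat.


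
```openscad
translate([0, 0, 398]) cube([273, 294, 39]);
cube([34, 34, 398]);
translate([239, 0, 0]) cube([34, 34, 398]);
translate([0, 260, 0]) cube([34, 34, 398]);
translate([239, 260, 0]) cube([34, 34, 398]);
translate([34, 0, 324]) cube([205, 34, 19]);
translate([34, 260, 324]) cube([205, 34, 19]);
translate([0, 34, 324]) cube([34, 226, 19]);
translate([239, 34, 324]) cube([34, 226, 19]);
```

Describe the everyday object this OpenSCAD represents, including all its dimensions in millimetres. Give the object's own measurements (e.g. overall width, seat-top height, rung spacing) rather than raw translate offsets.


A four-legged stool. The seat is a 273×294×39 mm slab whose top surface is at z = 437 mm; four square legs, each 34×34 mm in cross-section, run from the floor (z = 0) to the underside of the seat, each flush with a corner of the seat. Four stretchers, 34 mm wide and 19 mm tall, connect adjacent legs with their undersides at z = 324 mm, each running between the inner faces of the legs it joins and aligned with the legs' outer faces on the other axis.


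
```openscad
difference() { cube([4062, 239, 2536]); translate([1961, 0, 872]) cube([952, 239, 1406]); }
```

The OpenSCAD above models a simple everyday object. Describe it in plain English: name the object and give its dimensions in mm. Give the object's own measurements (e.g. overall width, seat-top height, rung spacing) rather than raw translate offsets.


A wall 4062 mm long (x), 239 mm thick (y), 2536 mm tall, with a rectangular window opening cut through it. The opening is 952 mm wide and 1406 mm tall; its sill is at z = 872 mm and its near (−x) edge is 1961 mm from the wall's −x end. The opening passes through the full wall thickness.


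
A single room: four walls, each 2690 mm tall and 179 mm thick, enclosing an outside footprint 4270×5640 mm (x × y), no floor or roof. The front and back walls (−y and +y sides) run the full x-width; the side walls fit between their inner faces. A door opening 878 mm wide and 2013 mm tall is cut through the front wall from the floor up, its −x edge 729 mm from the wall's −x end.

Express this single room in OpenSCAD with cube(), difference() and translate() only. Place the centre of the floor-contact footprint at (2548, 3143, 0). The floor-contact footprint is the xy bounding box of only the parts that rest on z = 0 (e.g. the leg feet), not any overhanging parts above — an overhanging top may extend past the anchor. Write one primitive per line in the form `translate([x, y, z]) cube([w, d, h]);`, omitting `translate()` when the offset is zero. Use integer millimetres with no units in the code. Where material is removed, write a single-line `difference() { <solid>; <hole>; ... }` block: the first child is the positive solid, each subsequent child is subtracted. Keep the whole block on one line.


difference() { translate([413, 323, 0]) cube([4270, 179, 2690]); translate([1142, 323, 0]) cube([878, 179, 2013]); }
translate([413, 5784, 0]) cube([4270, 179, 2690]);
translate([413, 502, 0]) cube([179, 5282, 2690]);
translate([4504, 502, 0]) cube([179, 5282, 2690]);


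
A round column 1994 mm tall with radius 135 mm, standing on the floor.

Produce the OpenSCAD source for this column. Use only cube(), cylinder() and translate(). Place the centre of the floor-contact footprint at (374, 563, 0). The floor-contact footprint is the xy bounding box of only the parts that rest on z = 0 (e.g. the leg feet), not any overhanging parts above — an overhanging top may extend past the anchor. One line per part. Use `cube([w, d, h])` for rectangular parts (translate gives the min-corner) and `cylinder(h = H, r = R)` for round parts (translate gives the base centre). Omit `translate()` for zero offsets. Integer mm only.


translate([374, 563, 0]) cylinder(h = 1994, r = 135);


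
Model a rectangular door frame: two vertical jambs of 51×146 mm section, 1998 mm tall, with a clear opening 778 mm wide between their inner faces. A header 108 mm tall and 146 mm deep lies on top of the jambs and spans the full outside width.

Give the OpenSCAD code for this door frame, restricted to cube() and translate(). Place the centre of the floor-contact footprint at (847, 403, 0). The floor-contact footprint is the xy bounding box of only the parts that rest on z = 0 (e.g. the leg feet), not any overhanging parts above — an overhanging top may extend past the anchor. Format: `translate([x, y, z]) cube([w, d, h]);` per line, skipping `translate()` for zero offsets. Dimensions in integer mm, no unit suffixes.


translate([407, 330, 0]) cube([51, 146, 1998]);
translate([1236, 330, 0]) cube([51, 146, 1998]);
translate([407, 330, 1998]) cube([880, 146, 108]);


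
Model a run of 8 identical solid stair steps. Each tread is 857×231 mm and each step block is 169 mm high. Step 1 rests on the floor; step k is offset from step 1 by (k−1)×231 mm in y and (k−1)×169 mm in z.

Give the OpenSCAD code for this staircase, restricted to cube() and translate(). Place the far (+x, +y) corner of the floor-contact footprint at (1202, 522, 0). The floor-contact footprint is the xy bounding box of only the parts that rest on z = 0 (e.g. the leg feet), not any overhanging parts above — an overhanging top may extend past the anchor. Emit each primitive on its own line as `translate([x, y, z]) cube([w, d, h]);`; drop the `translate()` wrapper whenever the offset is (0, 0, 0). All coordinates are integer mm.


translate([345, 291, 0]) cube([857, 231, 169]);
translate([345, 522, 169]) cube([857, 231, 169]);
translate([345, 753, 338]) cube([857, 231, 169]);
translate([345, 984, 507]) cube([857, 231, 169]);
translate([345, 1215, 676]) cube([857, 231, 169]);
translate([345, 1446, 845]) cube([857, 231, 169]);
translate([345, 1677, 1014]) cube([857, 231, 169]);
translate([345, 1908, 1183]) cube([857, 231, 169]);


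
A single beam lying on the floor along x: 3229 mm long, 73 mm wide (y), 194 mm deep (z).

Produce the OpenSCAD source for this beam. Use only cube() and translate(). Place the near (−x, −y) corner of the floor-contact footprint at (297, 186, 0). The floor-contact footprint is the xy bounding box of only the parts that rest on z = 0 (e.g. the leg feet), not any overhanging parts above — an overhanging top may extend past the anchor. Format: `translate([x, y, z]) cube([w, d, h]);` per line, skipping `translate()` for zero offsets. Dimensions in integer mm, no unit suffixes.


translate([297, 186, 0]) cube([3229, 73, 194]);


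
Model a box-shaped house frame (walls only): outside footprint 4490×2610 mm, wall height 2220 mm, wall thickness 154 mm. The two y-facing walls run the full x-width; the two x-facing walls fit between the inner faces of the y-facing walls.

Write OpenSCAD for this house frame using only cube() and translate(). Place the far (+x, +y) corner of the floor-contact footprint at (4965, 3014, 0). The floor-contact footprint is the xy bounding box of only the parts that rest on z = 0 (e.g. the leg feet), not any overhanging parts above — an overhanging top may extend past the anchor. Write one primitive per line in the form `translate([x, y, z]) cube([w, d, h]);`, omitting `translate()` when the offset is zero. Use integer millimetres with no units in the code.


translate([475, 404, 0]) cube([4490, 154, 2220]);
translate([475, 2860, 0]) cube([4490, 154, 2220]);
translate([475, 558, 0]) cube([154, 2302, 2220]);
translate([4811, 558, 0]) cube([154, 2302, 2220]);


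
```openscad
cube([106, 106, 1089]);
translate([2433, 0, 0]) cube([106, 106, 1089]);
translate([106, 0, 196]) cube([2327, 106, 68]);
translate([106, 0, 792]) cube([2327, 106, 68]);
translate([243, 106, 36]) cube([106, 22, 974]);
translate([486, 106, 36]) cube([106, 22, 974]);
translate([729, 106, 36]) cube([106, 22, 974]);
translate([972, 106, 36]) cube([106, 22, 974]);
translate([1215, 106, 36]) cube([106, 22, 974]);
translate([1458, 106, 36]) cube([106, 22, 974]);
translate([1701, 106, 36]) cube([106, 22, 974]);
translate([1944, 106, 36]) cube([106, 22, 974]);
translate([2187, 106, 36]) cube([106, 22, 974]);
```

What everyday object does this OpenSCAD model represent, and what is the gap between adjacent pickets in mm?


A fence section. The picket gap is 137 mm.

Two posts, two rails, 9 pickets — a fence section. Span 2327 mm holds 9 pickets of 106 mm with 10 equal gaps: ⌊(2327 − 9·106) / 10⌋ = 137 mm.


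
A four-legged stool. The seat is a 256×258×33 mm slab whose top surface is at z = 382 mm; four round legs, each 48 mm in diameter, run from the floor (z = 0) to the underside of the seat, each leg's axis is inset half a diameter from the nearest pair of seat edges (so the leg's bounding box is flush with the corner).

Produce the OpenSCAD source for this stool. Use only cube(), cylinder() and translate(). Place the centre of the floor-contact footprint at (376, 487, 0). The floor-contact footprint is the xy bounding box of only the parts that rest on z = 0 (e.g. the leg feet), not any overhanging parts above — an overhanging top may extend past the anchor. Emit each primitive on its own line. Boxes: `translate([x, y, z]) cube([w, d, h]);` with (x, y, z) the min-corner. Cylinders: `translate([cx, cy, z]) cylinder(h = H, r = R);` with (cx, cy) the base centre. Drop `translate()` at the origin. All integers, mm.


translate([248, 358, 349]) cube([256, 258, 33]);
translate([272, 382, 0]) cylinder(h = 349, r = 24);
translate([480, 382, 0]) cylinder(h = 349, r = 24);
translate([272, 592, 0]) cylinder(h = 349, r = 24);
translate([480, 592, 0]) cylinder(h = 349, r = 24);


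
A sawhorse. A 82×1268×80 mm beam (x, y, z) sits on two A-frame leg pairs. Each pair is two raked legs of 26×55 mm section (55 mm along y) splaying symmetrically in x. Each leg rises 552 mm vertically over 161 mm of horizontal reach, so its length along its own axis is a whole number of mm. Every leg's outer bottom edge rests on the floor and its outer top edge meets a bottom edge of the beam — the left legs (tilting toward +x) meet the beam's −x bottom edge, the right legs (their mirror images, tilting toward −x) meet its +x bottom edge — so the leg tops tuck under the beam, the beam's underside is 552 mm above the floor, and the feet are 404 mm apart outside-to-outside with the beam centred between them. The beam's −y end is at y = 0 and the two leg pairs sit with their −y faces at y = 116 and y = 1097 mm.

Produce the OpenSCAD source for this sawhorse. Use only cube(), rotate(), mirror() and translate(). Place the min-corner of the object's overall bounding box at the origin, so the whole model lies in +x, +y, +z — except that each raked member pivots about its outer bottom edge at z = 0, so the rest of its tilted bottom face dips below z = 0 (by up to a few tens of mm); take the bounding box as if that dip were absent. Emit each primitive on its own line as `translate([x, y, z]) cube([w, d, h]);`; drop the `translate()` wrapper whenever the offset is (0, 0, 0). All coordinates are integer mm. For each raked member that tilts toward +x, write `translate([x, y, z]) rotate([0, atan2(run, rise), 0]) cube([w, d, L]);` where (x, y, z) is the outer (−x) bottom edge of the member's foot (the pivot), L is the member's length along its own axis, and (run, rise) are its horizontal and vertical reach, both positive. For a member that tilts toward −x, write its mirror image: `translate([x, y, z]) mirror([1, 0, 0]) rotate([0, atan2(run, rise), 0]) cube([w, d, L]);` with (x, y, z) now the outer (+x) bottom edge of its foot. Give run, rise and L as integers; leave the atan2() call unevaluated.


translate([161, 0, 552]) cube([82, 1268, 80]);
translate([0, 116, 0]) rotate([0, atan2(161, 552), 0]) cube([26, 55, 575]);
translate([404, 116, 0]) mirror([1, 0, 0]) rotate([0, atan2(161, 552), 0]) cube([26, 55, 575]);
translate([0, 1097, 0]) rotate([0, atan2(161, 552), 0]) cube([26, 55, 575]);
translate([404, 1097, 0]) mirror([1, 0, 0]) rotate([0, atan2(161, 552), 0]) cube([26, 55, 575]);


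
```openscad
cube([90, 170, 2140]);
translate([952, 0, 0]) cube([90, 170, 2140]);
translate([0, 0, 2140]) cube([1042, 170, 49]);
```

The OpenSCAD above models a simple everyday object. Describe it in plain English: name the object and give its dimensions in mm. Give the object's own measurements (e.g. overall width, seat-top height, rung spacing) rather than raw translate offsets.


A door frame. The clear opening is 862 mm wide and 2140 mm high. Two 90 mm wide jambs, 170 mm deep, stand either side of the opening from the floor to the top of the opening. A 49 mm thick head sits across the top of both jambs, spanning the full outside width of the frame.


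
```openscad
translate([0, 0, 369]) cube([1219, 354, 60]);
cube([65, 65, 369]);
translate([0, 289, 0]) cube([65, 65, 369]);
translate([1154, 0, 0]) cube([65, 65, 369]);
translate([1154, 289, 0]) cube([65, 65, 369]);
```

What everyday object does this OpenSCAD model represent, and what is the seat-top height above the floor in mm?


A bench. The seat-top height is 429 mm.

A long slab on four corner posts — a bench. The slab sits at z = 369 with thickness 60, so the top is 369 + 60 = 429 mm.


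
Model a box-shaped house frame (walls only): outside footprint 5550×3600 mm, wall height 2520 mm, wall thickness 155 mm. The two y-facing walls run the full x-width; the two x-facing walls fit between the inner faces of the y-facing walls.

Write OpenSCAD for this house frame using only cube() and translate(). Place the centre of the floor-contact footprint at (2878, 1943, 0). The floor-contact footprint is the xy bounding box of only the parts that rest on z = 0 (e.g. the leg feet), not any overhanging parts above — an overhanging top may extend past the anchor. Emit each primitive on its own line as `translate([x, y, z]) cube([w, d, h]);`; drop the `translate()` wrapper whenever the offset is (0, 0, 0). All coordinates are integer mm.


translate([103, 143, 0]) cube([5550, 155, 2520]);
translate([103, 3588, 0]) cube([5550, 155, 2520]);
translate([103, 298, 0]) cube([155, 3290, 2520]);
translate([5498, 298, 0]) cube([155, 3290, 2520]);


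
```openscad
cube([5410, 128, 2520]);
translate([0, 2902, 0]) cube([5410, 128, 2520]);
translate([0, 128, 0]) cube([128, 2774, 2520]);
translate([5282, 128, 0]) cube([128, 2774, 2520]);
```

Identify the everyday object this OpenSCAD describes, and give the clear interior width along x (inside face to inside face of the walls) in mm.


A house (or room) frame. The interior width is 5154 mm.

Four 2520 mm walls enclosing a rectangle with no floor or roof — a room or house frame. Outside width is 5410 mm and wall thickness is 128 mm, so the interior width is 5410 − 2 × 128 = 5154 mm.


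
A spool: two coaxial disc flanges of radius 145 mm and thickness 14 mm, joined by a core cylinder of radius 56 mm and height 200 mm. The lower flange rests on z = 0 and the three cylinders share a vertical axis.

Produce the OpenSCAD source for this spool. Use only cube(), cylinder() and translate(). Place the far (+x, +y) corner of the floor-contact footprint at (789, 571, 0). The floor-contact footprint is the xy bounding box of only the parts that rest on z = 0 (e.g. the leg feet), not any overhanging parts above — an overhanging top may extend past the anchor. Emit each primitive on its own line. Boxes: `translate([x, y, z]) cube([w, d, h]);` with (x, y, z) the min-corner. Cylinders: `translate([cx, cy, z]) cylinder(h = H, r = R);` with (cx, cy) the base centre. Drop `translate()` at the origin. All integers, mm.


translate([644, 426, 0]) cylinder(h = 14, r = 145);
translate([644, 426, 14]) cylinder(h = 200, r = 56);
translate([644, 426, 214]) cylinder(h = 14, r = 145);


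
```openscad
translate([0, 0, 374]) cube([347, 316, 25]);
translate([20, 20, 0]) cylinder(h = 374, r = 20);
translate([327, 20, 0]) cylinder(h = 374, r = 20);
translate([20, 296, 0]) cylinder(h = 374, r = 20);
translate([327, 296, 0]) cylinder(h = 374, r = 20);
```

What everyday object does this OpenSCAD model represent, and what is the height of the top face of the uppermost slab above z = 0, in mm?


A stool. The seat height is 399 mm.

A 347×316×25 slab at z = 374 on four corner cylinders — a stool. The seat top is 374 + 25 = 399 mm.


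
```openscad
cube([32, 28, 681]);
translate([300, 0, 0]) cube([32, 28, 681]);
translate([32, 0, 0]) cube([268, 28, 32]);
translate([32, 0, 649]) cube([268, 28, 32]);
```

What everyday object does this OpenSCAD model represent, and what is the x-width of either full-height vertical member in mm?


A picture frame. The border width is 32 mm.

Four thin pieces enclosing a rectangular opening — a picture frame. The two full-height stiles are 681 mm tall; the top rail sits at z = 649 and is 32 mm tall, so the border above the opening is 681 − 649 = 32 mm, matching the stile x-width.


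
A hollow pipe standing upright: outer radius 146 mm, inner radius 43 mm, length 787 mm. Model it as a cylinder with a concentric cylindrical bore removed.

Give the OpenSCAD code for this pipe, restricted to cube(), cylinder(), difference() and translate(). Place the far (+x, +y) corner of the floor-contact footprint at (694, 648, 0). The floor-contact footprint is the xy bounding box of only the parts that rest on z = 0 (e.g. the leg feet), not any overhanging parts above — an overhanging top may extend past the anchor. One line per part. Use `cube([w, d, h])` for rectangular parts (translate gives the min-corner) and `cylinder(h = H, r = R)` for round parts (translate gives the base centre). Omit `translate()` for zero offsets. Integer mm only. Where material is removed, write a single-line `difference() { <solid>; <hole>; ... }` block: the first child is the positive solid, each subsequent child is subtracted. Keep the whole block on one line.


difference() { translate([548, 502, 0]) cylinder(h = 787, r = 146); translate([548, 502, 0]) cylinder(h = 787, r = 43); }


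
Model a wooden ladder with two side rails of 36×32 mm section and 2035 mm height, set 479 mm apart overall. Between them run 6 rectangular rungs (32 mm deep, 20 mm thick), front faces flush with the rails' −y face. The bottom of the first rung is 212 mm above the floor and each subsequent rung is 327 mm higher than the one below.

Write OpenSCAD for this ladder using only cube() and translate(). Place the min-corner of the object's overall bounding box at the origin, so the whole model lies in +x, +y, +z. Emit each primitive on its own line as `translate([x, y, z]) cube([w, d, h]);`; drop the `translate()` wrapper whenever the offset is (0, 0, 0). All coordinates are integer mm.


// rung span = 479 - 2*36 = 407
// rung[k] z = 212 + k*327
cube([36, 32, 2035]);
translate([443, 0, 0]) cube([36, 32, 2035]);
translate([36, 0, 212]) cube([407, 32, 20]);
translate([36, 0, 539]) cube([407, 32, 20]);
translate([36, 0, 866]) cube([407, 32, 20]);
translate([36, 0, 1193]) cube([407, 32, 20]);
translate([36, 0, 1520]) cube([407, 32, 20]);
translate([36, 0, 1847]) cube([407, 32, 20]);


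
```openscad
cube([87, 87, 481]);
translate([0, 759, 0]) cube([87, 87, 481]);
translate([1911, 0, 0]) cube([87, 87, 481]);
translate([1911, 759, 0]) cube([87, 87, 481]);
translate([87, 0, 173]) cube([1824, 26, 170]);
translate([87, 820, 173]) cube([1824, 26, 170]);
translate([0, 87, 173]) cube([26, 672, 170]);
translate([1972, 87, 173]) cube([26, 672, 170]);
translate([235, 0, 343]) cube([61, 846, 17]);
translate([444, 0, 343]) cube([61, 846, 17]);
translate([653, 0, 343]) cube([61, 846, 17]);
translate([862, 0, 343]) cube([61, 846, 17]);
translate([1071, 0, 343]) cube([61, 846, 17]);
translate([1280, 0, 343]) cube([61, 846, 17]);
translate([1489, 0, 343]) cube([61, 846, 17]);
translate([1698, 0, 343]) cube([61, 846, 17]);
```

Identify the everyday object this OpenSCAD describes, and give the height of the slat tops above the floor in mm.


A bed frame. The slat-top height is 360 mm.

Four posts, four rails, and a row of slats — a bed frame. Slats sit on the rails at z = 173 + 170 = 343; with slat thickness 17, the top is 360 mm.


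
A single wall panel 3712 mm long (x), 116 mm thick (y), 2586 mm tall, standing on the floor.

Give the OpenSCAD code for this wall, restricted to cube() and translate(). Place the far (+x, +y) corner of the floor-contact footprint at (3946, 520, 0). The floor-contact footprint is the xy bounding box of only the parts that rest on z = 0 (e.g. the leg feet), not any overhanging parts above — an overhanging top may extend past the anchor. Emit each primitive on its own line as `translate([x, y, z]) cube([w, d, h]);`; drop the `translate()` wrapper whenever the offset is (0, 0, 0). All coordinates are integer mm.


translate([234, 404, 0]) cube([3712, 116, 2586]);


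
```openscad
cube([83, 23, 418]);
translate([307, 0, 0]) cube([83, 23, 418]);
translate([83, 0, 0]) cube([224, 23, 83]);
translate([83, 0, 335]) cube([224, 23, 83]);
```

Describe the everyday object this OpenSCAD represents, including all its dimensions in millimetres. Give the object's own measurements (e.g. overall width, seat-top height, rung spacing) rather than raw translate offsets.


A rectangular picture frame lying in the x–z plane (depth along y). The opening is 224 mm wide (x) by 252 mm tall (z), surrounded by a border 83 mm wide on all four sides. The frame is 23 mm deep and is made of two full-height vertical stiles with two horizontal rails fitted between them.


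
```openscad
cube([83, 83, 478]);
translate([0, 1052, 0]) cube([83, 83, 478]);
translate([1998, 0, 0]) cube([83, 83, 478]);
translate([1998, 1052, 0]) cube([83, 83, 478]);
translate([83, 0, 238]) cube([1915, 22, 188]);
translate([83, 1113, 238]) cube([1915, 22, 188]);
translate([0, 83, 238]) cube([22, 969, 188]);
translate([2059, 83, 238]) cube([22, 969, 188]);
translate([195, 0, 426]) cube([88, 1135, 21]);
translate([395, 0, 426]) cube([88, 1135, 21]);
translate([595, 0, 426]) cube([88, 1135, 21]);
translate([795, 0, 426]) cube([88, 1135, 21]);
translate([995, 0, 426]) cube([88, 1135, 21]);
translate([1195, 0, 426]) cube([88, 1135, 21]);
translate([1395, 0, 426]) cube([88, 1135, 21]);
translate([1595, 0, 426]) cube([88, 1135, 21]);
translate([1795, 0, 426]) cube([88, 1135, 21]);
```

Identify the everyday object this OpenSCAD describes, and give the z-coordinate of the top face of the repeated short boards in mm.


A bed frame. The slat-top height is 447 mm.

Four posts, four rails, and a row of slats — a bed frame. Slats sit on the rails at z = 238 + 188 = 426; with slat thickness 21, the top is 447 mm.


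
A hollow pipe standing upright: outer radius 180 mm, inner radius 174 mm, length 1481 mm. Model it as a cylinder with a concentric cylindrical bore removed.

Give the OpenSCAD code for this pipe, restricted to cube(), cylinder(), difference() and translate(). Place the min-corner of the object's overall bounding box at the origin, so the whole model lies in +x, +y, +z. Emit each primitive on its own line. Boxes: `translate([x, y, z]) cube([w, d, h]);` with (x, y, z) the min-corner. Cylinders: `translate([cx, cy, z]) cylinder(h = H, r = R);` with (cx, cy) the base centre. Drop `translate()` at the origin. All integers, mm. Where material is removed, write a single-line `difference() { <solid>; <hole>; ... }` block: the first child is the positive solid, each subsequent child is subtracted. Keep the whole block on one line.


difference() { translate([180, 180, 0]) cylinder(h = 1481, r = 180); translate([180, 180, 0]) cylinder(h = 1481, r = 174); }


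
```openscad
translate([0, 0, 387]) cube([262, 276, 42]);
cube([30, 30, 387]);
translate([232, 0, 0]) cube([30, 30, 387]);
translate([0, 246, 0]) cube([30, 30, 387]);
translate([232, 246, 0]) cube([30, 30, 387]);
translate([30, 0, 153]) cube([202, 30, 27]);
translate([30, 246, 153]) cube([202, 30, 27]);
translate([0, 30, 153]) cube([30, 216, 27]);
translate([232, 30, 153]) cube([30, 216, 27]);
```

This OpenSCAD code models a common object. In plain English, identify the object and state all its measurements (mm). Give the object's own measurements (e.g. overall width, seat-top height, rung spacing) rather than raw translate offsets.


A simple wooden stool: a rectangular seat 262 mm (x) by 276 mm (y), 42 mm thick, top face at z = 429 mm, on four square legs, each 30×30 mm in cross-section. The legs rest on z = 0, each flush with a corner of the seat. Four stretchers, 30 mm wide and 27 mm tall, connect adjacent legs with their undersides at z = 153 mm, each running between the inner faces of the legs it joins and aligned with the legs' outer faces on the other axis.


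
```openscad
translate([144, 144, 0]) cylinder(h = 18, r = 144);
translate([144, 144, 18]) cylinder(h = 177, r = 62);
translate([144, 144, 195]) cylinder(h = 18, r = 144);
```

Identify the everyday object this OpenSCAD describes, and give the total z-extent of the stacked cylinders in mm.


A spool. The overall height is 213 mm.

Three coaxial cylinders, large–small–large — a spool. Two 18 mm flanges and a 177 mm core give 18 + 177 + 18 = 213 mm.


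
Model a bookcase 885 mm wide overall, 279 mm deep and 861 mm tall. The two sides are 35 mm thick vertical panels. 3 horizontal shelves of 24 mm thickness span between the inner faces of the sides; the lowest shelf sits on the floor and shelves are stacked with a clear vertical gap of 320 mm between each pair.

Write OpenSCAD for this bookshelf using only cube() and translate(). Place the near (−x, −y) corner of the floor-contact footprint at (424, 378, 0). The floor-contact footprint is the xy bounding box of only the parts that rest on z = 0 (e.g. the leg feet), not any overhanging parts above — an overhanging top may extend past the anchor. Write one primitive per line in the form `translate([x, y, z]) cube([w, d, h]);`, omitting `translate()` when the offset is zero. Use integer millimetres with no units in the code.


translate([424, 378, 0]) cube([35, 279, 861]);
translate([1274, 378, 0]) cube([35, 279, 861]);
translate([459, 378, 0]) cube([815, 279, 24]);
translate([459, 378, 344]) cube([815, 279, 24]);
translate([459, 378, 688]) cube([815, 279, 24]);


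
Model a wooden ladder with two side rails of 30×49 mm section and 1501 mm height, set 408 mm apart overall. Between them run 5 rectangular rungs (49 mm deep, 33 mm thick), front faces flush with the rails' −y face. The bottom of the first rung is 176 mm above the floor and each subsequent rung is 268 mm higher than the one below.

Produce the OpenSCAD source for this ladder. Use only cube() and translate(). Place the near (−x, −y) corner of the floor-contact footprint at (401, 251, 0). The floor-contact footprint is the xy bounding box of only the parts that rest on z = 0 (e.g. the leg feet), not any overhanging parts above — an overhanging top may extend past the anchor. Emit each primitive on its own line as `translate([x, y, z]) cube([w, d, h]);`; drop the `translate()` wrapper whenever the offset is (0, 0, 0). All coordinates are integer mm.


// rung span = 408 - 2*30 = 348
// rung[k] z = 176 + k*268
translate([401, 251, 0]) cube([30, 49, 1501]);
translate([779, 251, 0]) cube([30, 49, 1501]);
translate([431, 251, 176]) cube([348, 49, 33]);
translate([431, 251, 444]) cube([348, 49, 33]);
translate([431, 251, 712]) cube([348, 49, 33]);
translate([431, 251, 980]) cube([348, 49, 33]);
translate([431, 251, 1248]) cube([348, 49, 33]);
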